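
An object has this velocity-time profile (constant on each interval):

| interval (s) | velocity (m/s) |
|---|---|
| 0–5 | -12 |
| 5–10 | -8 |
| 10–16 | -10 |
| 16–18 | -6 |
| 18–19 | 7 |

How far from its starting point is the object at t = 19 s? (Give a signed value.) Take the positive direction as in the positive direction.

Net displacement equals the area under the velocity-time graph (areas below the axis count negative).
0–5 s: -12 × 5 = -60 m
5–10 s: -8 × 5 = -40 m
10–16 s: -10 × 6 = -60 m
16–18 s: -6 × 2 = -12 m
18–19 s: 7 × 1 = 7 m
Net displacement = -165 m

-165 m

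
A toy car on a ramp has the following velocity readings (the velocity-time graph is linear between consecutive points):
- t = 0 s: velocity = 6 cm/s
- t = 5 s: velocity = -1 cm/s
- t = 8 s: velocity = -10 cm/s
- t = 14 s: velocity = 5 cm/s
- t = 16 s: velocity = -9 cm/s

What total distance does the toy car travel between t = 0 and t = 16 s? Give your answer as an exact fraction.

Total distance travelled is ∫|v| dt — sum the magnitudes of each area piece.
0–5 s: v = 0 at t = 30/7 s; triangle areas 90/7 + 5/14 = 185/14 cm
5–8 s: |½(-1 + -10)(3)| = 16.5 cm
8–14 s: v = 0 at t = 12 s; triangle areas 20 + 5 = 25 cm
14–16 s: v = 0 at t = 103/7 s; triangle areas 25/14 + 81/14 = 53/7 cm
Total distance = 436/7 cm

436/7 cm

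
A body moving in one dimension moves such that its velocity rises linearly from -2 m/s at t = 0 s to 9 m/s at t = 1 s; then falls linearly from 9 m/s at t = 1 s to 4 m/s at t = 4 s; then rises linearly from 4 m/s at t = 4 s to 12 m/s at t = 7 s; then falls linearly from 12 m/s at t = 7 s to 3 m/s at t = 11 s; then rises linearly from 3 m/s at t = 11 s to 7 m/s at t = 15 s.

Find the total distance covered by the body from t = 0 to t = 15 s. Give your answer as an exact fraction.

Distance (not displacement) is the total path length: add the absolute areas under v-t.
0–1 s: v = 0 at t = 2/11 s; triangle areas 2/11 + 81/22 = 85/22 m
1–4 s: |½(9 + 4)(3)| = 19.5 m
4–7 s: |½(4 + 12)(3)| = 24 m
7–11 s: |½(12 + 3)(4)| = 30 m
11–15 s: |½(3 + 7)(4)| = 20 m
Total distance = 1071/11 m

1071/11 m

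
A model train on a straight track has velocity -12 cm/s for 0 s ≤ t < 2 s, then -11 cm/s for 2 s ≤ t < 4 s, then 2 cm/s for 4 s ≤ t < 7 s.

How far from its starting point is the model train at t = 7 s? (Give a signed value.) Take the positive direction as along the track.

-40 cm

Displacement is the signed area under the v-t curve.
0–2 s: -12 × 2 = -24 cm
2–4 s: -11 × 2 = -22 cm
4–7 s: 2 × 3 = 6 cm
Net displacement = -40 cm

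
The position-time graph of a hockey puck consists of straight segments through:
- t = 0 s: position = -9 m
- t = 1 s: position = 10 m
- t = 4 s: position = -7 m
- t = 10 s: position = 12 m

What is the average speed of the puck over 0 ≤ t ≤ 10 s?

Average speed = (total path length)/(elapsed time); on a piecewise-linear x-t graph the path length is Σ|Δx|.
0–1 s: |Δx| = |10 − -9| = 19 m
1–4 s: |Δx| = |-7 − 10| = 17 m
4–10 s: |Δx| = |12 − -7| = 19 m
Total path = 55 m; average speed = 55/10 = 5.5 m/s.

5.5 m/s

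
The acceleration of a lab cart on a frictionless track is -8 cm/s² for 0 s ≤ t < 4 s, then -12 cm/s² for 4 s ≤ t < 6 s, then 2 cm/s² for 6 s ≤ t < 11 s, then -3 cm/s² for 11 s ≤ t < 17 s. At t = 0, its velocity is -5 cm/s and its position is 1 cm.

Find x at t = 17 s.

On each constant-a segment, Δv = aΔt and Δx = v₀Δt + ½aΔt²; chain segment to segment.
0–4 s: v starts -5 cm/s; Δx = -5·4 + ½·-8·4² = -84 cm; v ends -37 cm/s.
4–6 s: v starts -37 cm/s; Δx = -37·2 + ½·-12·2² = -98 cm; v ends -61 cm/s.
6–11 s: v starts -61 cm/s; Δx = -61·5 + ½·2·5² = -280 cm; v ends -51 cm/s.
11–17 s: v starts -51 cm/s; Δx = -51·6 + ½·-3·6² = -360 cm; v ends -69 cm/s.
x(17) = 1 + Σ Δx = -821 cm.

-821 cm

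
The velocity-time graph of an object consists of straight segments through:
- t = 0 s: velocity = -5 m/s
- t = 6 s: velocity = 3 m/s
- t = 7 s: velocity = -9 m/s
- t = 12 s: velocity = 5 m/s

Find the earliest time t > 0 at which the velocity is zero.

t = 3.75 s

v changes sign on 0–6 s (from -5 to 3); the graph is linear there, so v = 0 at t = 0 + (5)·(6 − 0)/(3 − -5) = 3.75 s.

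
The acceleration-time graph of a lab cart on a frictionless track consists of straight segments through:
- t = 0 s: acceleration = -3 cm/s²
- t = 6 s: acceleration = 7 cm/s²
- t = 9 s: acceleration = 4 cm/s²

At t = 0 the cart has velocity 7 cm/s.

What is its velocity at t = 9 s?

35.5 cm/s

Δv equals the area under the a-t graph; then v = v₀ + Δv.
0–6 s: ½(-3 + 7)(6) = 12 cm/s
6–9 s: ½(7 + 4)(3) = 16.5 cm/s
Δv = 28.5 cm/s, so v(9) = 7 + (28.5) = 35.5 cm/s.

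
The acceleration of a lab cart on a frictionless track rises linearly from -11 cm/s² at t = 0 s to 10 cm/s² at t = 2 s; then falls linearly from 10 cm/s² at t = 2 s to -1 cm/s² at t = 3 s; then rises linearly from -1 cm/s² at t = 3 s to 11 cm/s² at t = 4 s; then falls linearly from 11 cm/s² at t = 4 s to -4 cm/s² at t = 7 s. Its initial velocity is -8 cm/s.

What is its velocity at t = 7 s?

Δv equals the area under the a-t graph; then v = v₀ + Δv.
0–2 s: ½(-11 + 10)(2) = -1 cm/s
2–3 s: ½(10 + -1)(1) = 4.5 cm/s
3–4 s: ½(-1 + 11)(1) = 5 cm/s
4–7 s: ½(11 + -4)(3) = 10.5 cm/s
Δv = 19 cm/s, so v(7) = -8 + (19) = 11 cm/s.

11 cm/s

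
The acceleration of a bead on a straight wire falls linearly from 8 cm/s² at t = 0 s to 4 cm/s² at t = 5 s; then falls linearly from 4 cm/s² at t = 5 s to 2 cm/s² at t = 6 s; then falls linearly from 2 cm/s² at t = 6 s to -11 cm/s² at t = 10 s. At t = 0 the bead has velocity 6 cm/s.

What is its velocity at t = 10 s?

21 cm/s

Δv equals the area under the a-t graph; then v = v₀ + Δv.
0–5 s: ½(8 + 4)(5) = 30 cm/s
5–6 s: ½(4 + 2)(1) = 3 cm/s
6–10 s: ½(2 + -11)(4) = -18 cm/s
Δv = 15 cm/s, so v(10) = 6 + (15) = 21 cm/s.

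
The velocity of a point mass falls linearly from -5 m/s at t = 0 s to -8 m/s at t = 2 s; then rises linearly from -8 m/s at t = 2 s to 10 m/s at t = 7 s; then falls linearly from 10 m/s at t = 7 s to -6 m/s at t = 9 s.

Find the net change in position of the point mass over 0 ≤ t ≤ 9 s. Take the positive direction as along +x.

Net displacement equals the area under the velocity-time graph (areas below the axis count negative).
0–2 s: ½(-5 + -8)(2) = -13 m
2–7 s: ½(-8 + 10)(5) = 5 m
7–9 s: ½(10 + -6)(2) = 4 m
Net displacement = -4 m

-4 m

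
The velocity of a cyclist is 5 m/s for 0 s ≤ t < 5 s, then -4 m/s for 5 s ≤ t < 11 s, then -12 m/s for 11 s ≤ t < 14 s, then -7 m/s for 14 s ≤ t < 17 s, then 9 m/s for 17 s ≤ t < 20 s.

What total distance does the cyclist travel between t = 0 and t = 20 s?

Distance (not displacement) is the total path length: add the absolute areas under v-t.
0–5 s: |5| × 5 = 25 m
5–11 s: |-4| × 6 = 24 m
11–14 s: |-12| × 3 = 36 m
14–17 s: |-7| × 3 = 21 m
17–20 s: |9| × 3 = 27 m
Total distance = 133 m

133 m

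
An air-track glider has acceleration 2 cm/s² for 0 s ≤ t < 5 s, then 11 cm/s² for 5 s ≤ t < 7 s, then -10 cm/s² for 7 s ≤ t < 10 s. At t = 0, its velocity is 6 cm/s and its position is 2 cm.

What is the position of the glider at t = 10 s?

180 cm

On each constant-a segment, Δv = aΔt and Δx = v₀Δt + ½aΔt²; chain segment to segment.
0–5 s: v starts 6 cm/s; Δx = 6·5 + ½·2·5² = 55 cm; v ends 16 cm/s.
5–7 s: v starts 16 cm/s; Δx = 16·2 + ½·11·2² = 54 cm; v ends 38 cm/s.
7–10 s: v starts 38 cm/s; Δx = 38·3 + ½·-10·3² = 69 cm; v ends 8 cm/s.
x(10) = 2 + Σ Δx = 180 cm.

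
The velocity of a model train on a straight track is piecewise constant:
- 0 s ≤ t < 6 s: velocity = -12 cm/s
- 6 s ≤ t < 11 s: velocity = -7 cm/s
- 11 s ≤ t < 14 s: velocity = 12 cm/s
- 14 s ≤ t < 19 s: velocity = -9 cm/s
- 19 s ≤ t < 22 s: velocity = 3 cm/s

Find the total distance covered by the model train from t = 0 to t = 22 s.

197 cm

Distance (not displacement) is the total path length: add the absolute areas under v-t.
0–6 s: |-12| × 6 = 72 cm
6–11 s: |-7| × 5 = 35 cm
11–14 s: |12| × 3 = 36 cm
14–19 s: |-9| × 5 = 45 cm
19–22 s: |3| × 3 = 9 cm
Total distance = 197 cm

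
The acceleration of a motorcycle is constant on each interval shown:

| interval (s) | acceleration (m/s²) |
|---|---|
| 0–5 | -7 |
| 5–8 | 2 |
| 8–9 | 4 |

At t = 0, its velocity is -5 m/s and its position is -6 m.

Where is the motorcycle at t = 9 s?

On each constant-a segment, Δv = aΔt and Δx = v₀Δt + ½aΔt²; chain segment to segment.
0–5 s: v starts -5 m/s; Δx = -5·5 + ½·-7·5² = -112.5 m; v ends -40 m/s.
5–8 s: v starts -40 m/s; Δx = -40·3 + ½·2·3² = -111 m; v ends -34 m/s.
8–9 s: v starts -34 m/s; Δx = -34·1 + ½·4·1² = -32 m; v ends -30 m/s.
x(9) = -6 + Σ Δx = -261.5 m.

-261.5 m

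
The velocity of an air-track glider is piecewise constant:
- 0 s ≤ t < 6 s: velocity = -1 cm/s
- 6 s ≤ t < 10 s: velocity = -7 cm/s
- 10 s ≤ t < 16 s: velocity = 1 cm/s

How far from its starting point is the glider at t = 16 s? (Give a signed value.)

-28 cm

Net displacement equals the area under the velocity-time graph (areas below the axis count negative).
0–6 s: -1 × 6 = -6 cm
6–10 s: -7 × 4 = -28 cm
10–16 s: 1 × 6 = 6 cm
Net displacement = -28 cm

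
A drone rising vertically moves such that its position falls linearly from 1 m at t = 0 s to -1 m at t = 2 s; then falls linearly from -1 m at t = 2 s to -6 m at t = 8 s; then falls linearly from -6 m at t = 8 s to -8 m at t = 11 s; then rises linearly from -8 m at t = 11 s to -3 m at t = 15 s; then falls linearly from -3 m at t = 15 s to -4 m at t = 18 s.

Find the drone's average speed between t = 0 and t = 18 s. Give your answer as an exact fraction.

5/6 m/s

Average speed = (total path length)/(elapsed time); on a piecewise-linear x-t graph the path length is Σ|Δx|.
0–2 s: |Δx| = |-1 − 1| = 2 m
2–8 s: |Δx| = |-6 − -1| = 5 m
8–11 s: |Δx| = |-8 − -6| = 2 m
11–15 s: |Δx| = |-3 − -8| = 5 m
15–18 s: |Δx| = |-4 − -3| = 1 m
Total path = 15 m; average speed = 15/18 = 5/6 m/s.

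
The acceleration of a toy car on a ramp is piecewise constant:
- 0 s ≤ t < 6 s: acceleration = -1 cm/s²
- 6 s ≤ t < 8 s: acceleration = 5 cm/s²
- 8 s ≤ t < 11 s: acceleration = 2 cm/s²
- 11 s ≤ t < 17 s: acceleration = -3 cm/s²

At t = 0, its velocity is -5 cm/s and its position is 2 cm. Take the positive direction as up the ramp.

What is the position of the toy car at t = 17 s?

-76 cm

On each constant-a segment, Δv = aΔt and Δx = v₀Δt + ½aΔt²; chain segment to segment.
0–6 s: v starts -5 cm/s; Δx = -5·6 + ½·-1·6² = -48 cm; v ends -11 cm/s.
6–8 s: v starts -11 cm/s; Δx = -11·2 + ½·5·2² = -12 cm; v ends -1 cm/s.
8–11 s: v starts -1 cm/s; Δx = -1·3 + ½·2·3² = 6 cm; v ends 5 cm/s.
11–17 s: v starts 5 cm/s; Δx = 5·6 + ½·-3·6² = -24 cm; v ends -13 cm/s.
x(17) = 2 + Σ Δx = -76 cm.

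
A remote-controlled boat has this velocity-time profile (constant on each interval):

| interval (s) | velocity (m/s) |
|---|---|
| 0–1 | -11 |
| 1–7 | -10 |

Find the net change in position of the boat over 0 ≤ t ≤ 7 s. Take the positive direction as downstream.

Net displacement equals the area under the velocity-time graph (areas below the axis count negative).
0–1 s: -11 × 1 = -11 m
1–7 s: -10 × 6 = -60 m
Net displacement = -71 m

-71 m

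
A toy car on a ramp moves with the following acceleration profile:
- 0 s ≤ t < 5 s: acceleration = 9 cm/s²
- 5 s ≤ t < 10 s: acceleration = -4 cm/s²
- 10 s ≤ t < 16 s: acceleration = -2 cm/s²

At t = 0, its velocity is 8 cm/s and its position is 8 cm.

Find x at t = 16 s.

On each constant-a segment, Δv = aΔt and Δx = v₀Δt + ½aΔt²; chain segment to segment.
0–5 s: v starts 8 cm/s; Δx = 8·5 + ½·9·5² = 152.5 cm; v ends 53 cm/s.
5–10 s: v starts 53 cm/s; Δx = 53·5 + ½·-4·5² = 215 cm; v ends 33 cm/s.
10–16 s: v starts 33 cm/s; Δx = 33·6 + ½·-2·6² = 162 cm; v ends 21 cm/s.
x(16) = 8 + Σ Δx = 537.5 cm.

537.5 cm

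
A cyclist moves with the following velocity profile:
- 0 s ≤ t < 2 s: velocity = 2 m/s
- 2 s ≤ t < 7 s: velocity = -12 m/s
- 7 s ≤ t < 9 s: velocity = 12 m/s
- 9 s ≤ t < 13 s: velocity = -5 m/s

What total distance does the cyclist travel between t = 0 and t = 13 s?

108 m

Total distance travelled is ∫|v| dt — sum the magnitudes of each area piece.
0–2 s: |2| × 2 = 4 m
2–7 s: |-12| × 5 = 60 m
7–9 s: |12| × 2 = 24 m
9–13 s: |-5| × 4 = 20 m
Total distance = 108 m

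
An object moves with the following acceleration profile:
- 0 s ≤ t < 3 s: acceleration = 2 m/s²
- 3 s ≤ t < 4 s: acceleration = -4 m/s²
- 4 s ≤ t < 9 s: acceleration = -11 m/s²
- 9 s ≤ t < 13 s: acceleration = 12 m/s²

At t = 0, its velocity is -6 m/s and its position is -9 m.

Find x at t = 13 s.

On each constant-a segment, Δv = aΔt and Δx = v₀Δt + ½aΔt²; chain segment to segment.
0–3 s: v starts -6 m/s; Δx = -6·3 + ½·2·3² = -9 m; v ends 0 m/s.
3–4 s: v starts 0 m/s; Δx = 0·1 + ½·-4·1² = -2 m; v ends -4 m/s.
4–9 s: v starts -4 m/s; Δx = -4·5 + ½·-11·5² = -157.5 m; v ends -59 m/s.
9–13 s: v starts -59 m/s; Δx = -59·4 + ½·12·4² = -140 m; v ends -11 m/s.
x(13) = -9 + Σ Δx = -317.5 m.

-317.5 m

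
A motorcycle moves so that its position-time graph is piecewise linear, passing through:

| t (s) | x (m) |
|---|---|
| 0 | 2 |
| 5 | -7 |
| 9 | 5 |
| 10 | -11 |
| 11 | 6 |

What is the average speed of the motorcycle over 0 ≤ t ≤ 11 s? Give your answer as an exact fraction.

54/11 m/s

Average speed = (total path length)/(elapsed time); on a piecewise-linear x-t graph the path length is Σ|Δx|.
0–5 s: |Δx| = |-7 − 2| = 9 m
5–9 s: |Δx| = |5 − -7| = 12 m
9–10 s: |Δx| = |-11 − 5| = 16 m
10–11 s: |Δx| = |6 − -11| = 17 m
Total path = 54 m; average speed = 54/11 = 54/11 m/s.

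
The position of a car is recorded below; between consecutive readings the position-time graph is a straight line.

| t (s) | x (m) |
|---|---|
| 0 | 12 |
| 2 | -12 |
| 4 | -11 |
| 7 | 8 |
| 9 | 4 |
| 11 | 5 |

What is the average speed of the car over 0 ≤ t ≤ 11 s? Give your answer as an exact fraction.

Average speed = (total path length)/(elapsed time); on a piecewise-linear x-t graph the path length is Σ|Δx|.
0–2 s: |Δx| = |-12 − 12| = 24 m
2–4 s: |Δx| = |-11 − -12| = 1 m
4–7 s: |Δx| = |8 − -11| = 19 m
7–9 s: |Δx| = |4 − 8| = 4 m
9–11 s: |Δx| = |5 − 4| = 1 m
Total path = 49 m; average speed = 49/11 = 49/11 m/s.

49/11 m/s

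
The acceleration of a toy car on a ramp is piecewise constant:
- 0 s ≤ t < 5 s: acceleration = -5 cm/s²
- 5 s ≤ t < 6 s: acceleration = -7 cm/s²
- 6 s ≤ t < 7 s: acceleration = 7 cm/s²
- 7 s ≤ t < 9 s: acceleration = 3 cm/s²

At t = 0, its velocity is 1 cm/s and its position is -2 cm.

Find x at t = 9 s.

On each constant-a segment, Δv = aΔt and Δx = v₀Δt + ½aΔt²; chain segment to segment.
0–5 s: v starts 1 cm/s; Δx = 1·5 + ½·-5·5² = -57.5 cm; v ends -24 cm/s.
5–6 s: v starts -24 cm/s; Δx = -24·1 + ½·-7·1² = -27.5 cm; v ends -31 cm/s.
6–7 s: v starts -31 cm/s; Δx = -31·1 + ½·7·1² = -27.5 cm; v ends -24 cm/s.
7–9 s: v starts -24 cm/s; Δx = -24·2 + ½·3·2² = -42 cm; v ends -18 cm/s.
x(9) = -2 + Σ Δx = -156.5 cm.

-156.5 cm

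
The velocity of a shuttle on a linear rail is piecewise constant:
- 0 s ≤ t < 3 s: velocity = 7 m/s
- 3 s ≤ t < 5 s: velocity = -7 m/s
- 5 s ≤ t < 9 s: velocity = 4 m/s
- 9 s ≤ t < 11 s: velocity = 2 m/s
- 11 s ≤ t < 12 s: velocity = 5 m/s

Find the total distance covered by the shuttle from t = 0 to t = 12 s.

Total distance travelled is ∫|v| dt — sum the magnitudes of each area piece.
0–3 s: |7| × 3 = 21 m
3–5 s: |-7| × 2 = 14 m
5–9 s: |4| × 4 = 16 m
9–11 s: |2| × 2 = 4 m
11–12 s: |5| × 1 = 5 m
Total distance = 60 m

60 m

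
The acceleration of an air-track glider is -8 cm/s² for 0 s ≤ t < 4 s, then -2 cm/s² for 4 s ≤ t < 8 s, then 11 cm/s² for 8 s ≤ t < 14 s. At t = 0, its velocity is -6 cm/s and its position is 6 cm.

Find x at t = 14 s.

-328 cm

On each constant-a segment, Δv = aΔt and Δx = v₀Δt + ½aΔt²; chain segment to segment.
0–4 s: v starts -6 cm/s; Δx = -6·4 + ½·-8·4² = -88 cm; v ends -38 cm/s.
4–8 s: v starts -38 cm/s; Δx = -38·4 + ½·-2·4² = -168 cm; v ends -46 cm/s.
8–14 s: v starts -46 cm/s; Δx = -46·6 + ½·11·6² = -78 cm; v ends 20 cm/s.
x(14) = 6 + Σ Δx = -328 cm.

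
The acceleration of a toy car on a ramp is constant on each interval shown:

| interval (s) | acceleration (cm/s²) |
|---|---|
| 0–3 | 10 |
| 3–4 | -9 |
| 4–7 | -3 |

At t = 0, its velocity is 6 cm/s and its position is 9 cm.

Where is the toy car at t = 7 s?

171 cm

On each constant-a segment, Δv = aΔt and Δx = v₀Δt + ½aΔt²; chain segment to segment.
0–3 s: v starts 6 cm/s; Δx = 6·3 + ½·10·3² = 63 cm; v ends 36 cm/s.
3–4 s: v starts 36 cm/s; Δx = 36·1 + ½·-9·1² = 31.5 cm; v ends 27 cm/s.
4–7 s: v starts 27 cm/s; Δx = 27·3 + ½·-3·3² = 67.5 cm; v ends 18 cm/s.
x(7) = 9 + Σ Δx = 171 cm.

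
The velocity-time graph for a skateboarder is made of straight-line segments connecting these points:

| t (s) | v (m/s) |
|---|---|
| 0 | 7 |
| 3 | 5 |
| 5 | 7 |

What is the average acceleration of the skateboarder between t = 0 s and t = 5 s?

Average acceleration = Δv/Δt = (7 − 7)/(5 − 0) = 0 m/s².

0 m/s²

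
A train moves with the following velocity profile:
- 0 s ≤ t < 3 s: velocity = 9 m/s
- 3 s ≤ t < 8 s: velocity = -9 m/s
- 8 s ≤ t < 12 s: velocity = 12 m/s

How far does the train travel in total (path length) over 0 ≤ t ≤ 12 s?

Distance (not displacement) is the total path length: add the absolute areas under v-t.
0–3 s: |9| × 3 = 27 m
3–8 s: |-9| × 5 = 45 m
8–12 s: |12| × 4 = 48 m
Total distance = 120 m

120 m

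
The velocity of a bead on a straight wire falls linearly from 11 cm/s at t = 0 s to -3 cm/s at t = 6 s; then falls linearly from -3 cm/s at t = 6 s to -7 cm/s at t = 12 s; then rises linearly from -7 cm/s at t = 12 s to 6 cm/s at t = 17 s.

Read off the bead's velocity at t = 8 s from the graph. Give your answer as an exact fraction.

On 6–12 s the graph is linear from -3 to -7 cm/s: v(8) = -3 + (-7 − -3)·(8 − 6)/(12 − 6) = -13/3 cm/s.

-13/3 cm/s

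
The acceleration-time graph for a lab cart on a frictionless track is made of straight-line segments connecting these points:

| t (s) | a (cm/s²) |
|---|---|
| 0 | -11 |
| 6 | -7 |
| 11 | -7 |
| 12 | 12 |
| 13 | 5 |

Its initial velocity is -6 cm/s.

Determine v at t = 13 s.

Δv equals the area under the a-t graph; then v = v₀ + Δv.
0–6 s: ½(-11 + -7)(6) = -54 cm/s
6–11 s: -7 × 5 = -35 cm/s
11–12 s: ½(-7 + 12)(1) = 2.5 cm/s
12–13 s: ½(12 + 5)(1) = 8.5 cm/s
Δv = -78 cm/s, so v(13) = -6 + (-78) = -84 cm/s.

-84 cm/s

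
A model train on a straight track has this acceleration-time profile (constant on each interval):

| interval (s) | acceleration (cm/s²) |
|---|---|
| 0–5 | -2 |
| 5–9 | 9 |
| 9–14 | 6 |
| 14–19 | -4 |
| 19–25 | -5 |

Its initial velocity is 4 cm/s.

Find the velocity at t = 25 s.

10 cm/s

Δv equals the area under the a-t graph; then v = v₀ + Δv.
0–5 s: -2 × 5 = -10 cm/s
5–9 s: 9 × 4 = 36 cm/s
9–14 s: 6 × 5 = 30 cm/s
14–19 s: -4 × 5 = -20 cm/s
19–25 s: -5 × 6 = -30 cm/s
Δv = 6 cm/s, so v(25) = 4 + (6) = 10 cm/s.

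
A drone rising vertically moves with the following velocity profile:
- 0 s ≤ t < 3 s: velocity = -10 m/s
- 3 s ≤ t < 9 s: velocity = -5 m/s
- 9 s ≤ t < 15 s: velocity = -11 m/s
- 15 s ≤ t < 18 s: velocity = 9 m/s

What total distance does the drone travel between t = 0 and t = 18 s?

Distance (not displacement) is the total path length: add the absolute areas under v-t.
0–3 s: |-10| × 3 = 30 m
3–9 s: |-5| × 6 = 30 m
9–15 s: |-11| × 6 = 66 m
15–18 s: |9| × 3 = 27 m
Total distance = 153 m

153 m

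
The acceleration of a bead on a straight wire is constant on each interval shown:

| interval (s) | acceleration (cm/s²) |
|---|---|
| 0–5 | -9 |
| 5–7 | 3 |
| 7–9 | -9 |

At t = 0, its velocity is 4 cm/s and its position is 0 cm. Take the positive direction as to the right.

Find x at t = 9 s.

-256.5 cm

On each constant-a segment, Δv = aΔt and Δx = v₀Δt + ½aΔt²; chain segment to segment.
0–5 s: v starts 4 cm/s; Δx = 4·5 + ½·-9·5² = -92.5 cm; v ends -41 cm/s.
5–7 s: v starts -41 cm/s; Δx = -41·2 + ½·3·2² = -76 cm; v ends -35 cm/s.
7–9 s: v starts -35 cm/s; Δx = -35·2 + ½·-9·2² = -88 cm; v ends -53 cm/s.
x(9) = 0 + Σ Δx = -256.5 cm.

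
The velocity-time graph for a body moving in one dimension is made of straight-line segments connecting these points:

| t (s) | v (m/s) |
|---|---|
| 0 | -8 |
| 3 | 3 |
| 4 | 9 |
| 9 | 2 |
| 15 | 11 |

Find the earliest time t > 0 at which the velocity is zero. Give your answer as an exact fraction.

v changes sign on 0–3 s (from -8 to 3); the graph is linear there, so v = 0 at t = 0 + (8)·(3 − 0)/(3 − -8) = 24/11 s.

t = 24/11 s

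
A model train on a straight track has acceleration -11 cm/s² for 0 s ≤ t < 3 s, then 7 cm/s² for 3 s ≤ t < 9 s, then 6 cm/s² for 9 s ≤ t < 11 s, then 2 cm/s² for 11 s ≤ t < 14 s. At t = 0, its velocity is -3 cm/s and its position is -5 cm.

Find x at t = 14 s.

On each constant-a segment, Δv = aΔt and Δx = v₀Δt + ½aΔt²; chain segment to segment.
0–3 s: v starts -3 cm/s; Δx = -3·3 + ½·-11·3² = -58.5 cm; v ends -36 cm/s.
3–9 s: v starts -36 cm/s; Δx = -36·6 + ½·7·6² = -90 cm; v ends 6 cm/s.
9–11 s: v starts 6 cm/s; Δx = 6·2 + ½·6·2² = 24 cm; v ends 18 cm/s.
11–14 s: v starts 18 cm/s; Δx = 18·3 + ½·2·3² = 63 cm; v ends 24 cm/s.
x(14) = -5 + Σ Δx = -66.5 cm.

-66.5 cm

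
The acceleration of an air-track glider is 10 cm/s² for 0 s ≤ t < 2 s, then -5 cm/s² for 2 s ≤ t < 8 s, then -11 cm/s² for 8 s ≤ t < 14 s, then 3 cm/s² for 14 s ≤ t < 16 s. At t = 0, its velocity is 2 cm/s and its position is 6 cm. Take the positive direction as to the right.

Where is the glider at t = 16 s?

On each constant-a segment, Δv = aΔt and Δx = v₀Δt + ½aΔt²; chain segment to segment.
0–2 s: v starts 2 cm/s; Δx = 2·2 + ½·10·2² = 24 cm; v ends 22 cm/s.
2–8 s: v starts 22 cm/s; Δx = 22·6 + ½·-5·6² = 42 cm; v ends -8 cm/s.
8–14 s: v starts -8 cm/s; Δx = -8·6 + ½·-11·6² = -246 cm; v ends -74 cm/s.
14–16 s: v starts -74 cm/s; Δx = -74·2 + ½·3·2² = -142 cm; v ends -68 cm/s.
x(16) = 6 + Σ Δx = -316 cm.

-316 cm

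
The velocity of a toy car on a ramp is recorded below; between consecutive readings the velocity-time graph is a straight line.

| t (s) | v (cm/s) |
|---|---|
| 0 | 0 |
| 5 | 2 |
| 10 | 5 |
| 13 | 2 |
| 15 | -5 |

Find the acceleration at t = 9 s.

0.6 cm/s²

Acceleration is the slope of the v-t graph on 5–10 s: (5 − 2)/(10 − 5) = 0.6 cm/s².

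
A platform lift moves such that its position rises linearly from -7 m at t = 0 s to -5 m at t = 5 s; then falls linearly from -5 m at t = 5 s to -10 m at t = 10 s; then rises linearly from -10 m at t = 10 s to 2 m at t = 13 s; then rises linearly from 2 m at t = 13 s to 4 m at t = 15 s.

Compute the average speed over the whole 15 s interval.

Average speed = (total path length)/(elapsed time); on a piecewise-linear x-t graph the path length is Σ|Δx|.
0–5 s: |Δx| = |-5 − -7| = 2 m
5–10 s: |Δx| = |-10 − -5| = 5 m
10–13 s: |Δx| = |2 − -10| = 12 m
13–15 s: |Δx| = |4 − 2| = 2 m
Total path = 21 m; average speed = 21/15 = 1.4 m/s.

1.4 m/s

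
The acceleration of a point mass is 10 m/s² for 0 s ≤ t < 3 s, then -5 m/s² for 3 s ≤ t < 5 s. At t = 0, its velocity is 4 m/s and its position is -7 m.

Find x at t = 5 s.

108 m

On each constant-a segment, Δv = aΔt and Δx = v₀Δt + ½aΔt²; chain segment to segment.
0–3 s: v starts 4 m/s; Δx = 4·3 + ½·10·3² = 57 m; v ends 34 m/s.
3–5 s: v starts 34 m/s; Δx = 34·2 + ½·-5·2² = 58 m; v ends 24 m/s.
x(5) = -7 + Σ Δx = 108 m.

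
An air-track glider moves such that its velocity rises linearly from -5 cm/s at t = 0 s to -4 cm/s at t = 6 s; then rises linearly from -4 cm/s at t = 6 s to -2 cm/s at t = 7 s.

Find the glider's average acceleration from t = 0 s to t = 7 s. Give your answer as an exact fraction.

3/7 cm/s²

Average acceleration = Δv/Δt = (-2 − -5)/(7 − 0) = 3/7 cm/s².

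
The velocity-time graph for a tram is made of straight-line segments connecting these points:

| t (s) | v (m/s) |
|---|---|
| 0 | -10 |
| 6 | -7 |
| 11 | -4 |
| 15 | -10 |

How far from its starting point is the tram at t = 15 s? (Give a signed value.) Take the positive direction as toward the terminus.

Net displacement equals the area under the velocity-time graph (areas below the axis count negative).
0–6 s: ½(-10 + -7)(6) = -51 m
6–11 s: ½(-7 + -4)(5) = -27.5 m
11–15 s: ½(-4 + -10)(4) = -28 m
Net displacement = -106.5 m

-106.5 m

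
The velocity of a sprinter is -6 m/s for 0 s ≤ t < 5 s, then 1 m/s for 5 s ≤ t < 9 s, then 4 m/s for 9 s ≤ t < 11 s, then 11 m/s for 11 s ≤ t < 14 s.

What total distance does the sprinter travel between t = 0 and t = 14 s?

75 m

Distance (not displacement) is the total path length: add the absolute areas under v-t.
0–5 s: |-6| × 5 = 30 m
5–9 s: |1| × 4 = 4 m
9–11 s: |4| × 2 = 8 m
11–14 s: |11| × 3 = 33 m
Total distance = 75 m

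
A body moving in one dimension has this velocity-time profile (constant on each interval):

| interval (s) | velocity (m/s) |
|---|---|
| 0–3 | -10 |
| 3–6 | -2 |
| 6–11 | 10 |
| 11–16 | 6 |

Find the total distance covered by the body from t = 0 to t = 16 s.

116 m

Total distance travelled is ∫|v| dt — sum the magnitudes of each area piece.
0–3 s: |-10| × 3 = 30 m
3–6 s: |-2| × 3 = 6 m
6–11 s: |10| × 5 = 50 m
11–16 s: |6| × 5 = 30 m
Total distance = 116 m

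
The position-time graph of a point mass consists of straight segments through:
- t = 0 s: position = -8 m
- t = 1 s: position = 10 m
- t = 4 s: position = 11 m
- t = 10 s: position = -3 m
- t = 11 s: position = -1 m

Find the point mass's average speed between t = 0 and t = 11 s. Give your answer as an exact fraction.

Average speed = (total path length)/(elapsed time); on a piecewise-linear x-t graph the path length is Σ|Δx|.
0–1 s: |Δx| = |10 − -8| = 18 m
1–4 s: |Δx| = |11 − 10| = 1 m
4–10 s: |Δx| = |-3 − 11| = 14 m
10–11 s: |Δx| = |-1 − -3| = 2 m
Total path = 35 m; average speed = 35/11 = 35/11 m/s.

35/11 m/s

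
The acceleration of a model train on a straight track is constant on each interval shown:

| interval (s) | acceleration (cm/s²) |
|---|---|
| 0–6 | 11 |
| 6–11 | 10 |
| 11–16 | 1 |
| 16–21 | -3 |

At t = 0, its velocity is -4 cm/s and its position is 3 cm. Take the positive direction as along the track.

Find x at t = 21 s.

On each constant-a segment, Δv = aΔt and Δx = v₀Δt + ½aΔt²; chain segment to segment.
0–6 s: v starts -4 cm/s; Δx = -4·6 + ½·11·6² = 174 cm; v ends 62 cm/s.
6–11 s: v starts 62 cm/s; Δx = 62·5 + ½·10·5² = 435 cm; v ends 112 cm/s.
11–16 s: v starts 112 cm/s; Δx = 112·5 + ½·1·5² = 572.5 cm; v ends 117 cm/s.
16–21 s: v starts 117 cm/s; Δx = 117·5 + ½·-3·5² = 547.5 cm; v ends 102 cm/s.
x(21) = 3 + Σ Δx = 1732 cm.

1732 cm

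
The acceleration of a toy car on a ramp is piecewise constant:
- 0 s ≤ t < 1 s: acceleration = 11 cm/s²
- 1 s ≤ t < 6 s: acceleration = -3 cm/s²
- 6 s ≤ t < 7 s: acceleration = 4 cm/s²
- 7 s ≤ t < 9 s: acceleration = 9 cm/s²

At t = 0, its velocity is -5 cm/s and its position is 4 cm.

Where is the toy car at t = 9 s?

On each constant-a segment, Δv = aΔt and Δx = v₀Δt + ½aΔt²; chain segment to segment.
0–1 s: v starts -5 cm/s; Δx = -5·1 + ½·11·1² = 0.5 cm; v ends 6 cm/s.
1–6 s: v starts 6 cm/s; Δx = 6·5 + ½·-3·5² = -7.5 cm; v ends -9 cm/s.
6–7 s: v starts -9 cm/s; Δx = -9·1 + ½·4·1² = -7 cm; v ends -5 cm/s.
7–9 s: v starts -5 cm/s; Δx = -5·2 + ½·9·2² = 8 cm; v ends 13 cm/s.
x(9) = 4 + Σ Δx = -2 cm.

-2 cm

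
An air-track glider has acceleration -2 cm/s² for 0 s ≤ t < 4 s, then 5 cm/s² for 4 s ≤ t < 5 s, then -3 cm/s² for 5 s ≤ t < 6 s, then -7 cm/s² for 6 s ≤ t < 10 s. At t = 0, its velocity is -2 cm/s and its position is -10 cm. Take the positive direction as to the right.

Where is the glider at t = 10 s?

-136 cm

On each constant-a segment, Δv = aΔt and Δx = v₀Δt + ½aΔt²; chain segment to segment.
0–4 s: v starts -2 cm/s; Δx = -2·4 + ½·-2·4² = -24 cm; v ends -10 cm/s.
4–5 s: v starts -10 cm/s; Δx = -10·1 + ½·5·1² = -7.5 cm; v ends -5 cm/s.
5–6 s: v starts -5 cm/s; Δx = -5·1 + ½·-3·1² = -6.5 cm; v ends -8 cm/s.
6–10 s: v starts -8 cm/s; Δx = -8·4 + ½·-7·4² = -88 cm; v ends -36 cm/s.
x(10) = -10 + Σ Δx = -136 cm.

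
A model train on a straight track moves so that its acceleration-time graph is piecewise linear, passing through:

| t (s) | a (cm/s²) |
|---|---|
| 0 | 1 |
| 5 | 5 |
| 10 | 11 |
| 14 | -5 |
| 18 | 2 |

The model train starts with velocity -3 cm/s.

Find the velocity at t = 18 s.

58 cm/s

Δv equals the area under the a-t graph; then v = v₀ + Δv.
0–5 s: ½(1 + 5)(5) = 15 cm/s
5–10 s: ½(5 + 11)(5) = 40 cm/s
10–14 s: ½(11 + -5)(4) = 12 cm/s
14–18 s: ½(-5 + 2)(4) = -6 cm/s
Δv = 61 cm/s, so v(18) = -3 + (61) = 58 cm/s.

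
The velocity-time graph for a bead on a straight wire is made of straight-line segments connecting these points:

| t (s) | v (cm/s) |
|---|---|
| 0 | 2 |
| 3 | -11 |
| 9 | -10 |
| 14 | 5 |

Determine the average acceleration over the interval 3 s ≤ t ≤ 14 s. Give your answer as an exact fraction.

Average acceleration = Δv/Δt = (5 − -11)/(14 − 3) = 16/11 cm/s².

16/11 cm/s²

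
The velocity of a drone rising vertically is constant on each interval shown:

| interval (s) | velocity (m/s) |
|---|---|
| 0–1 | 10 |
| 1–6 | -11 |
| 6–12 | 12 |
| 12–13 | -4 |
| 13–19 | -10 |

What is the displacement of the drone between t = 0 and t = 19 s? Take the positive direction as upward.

-37 m

Net displacement equals the area under the velocity-time graph (areas below the axis count negative).
0–1 s: 10 × 1 = 10 m
1–6 s: -11 × 5 = -55 m
6–12 s: 12 × 6 = 72 m
12–13 s: -4 × 1 = -4 m
13–19 s: -10 × 6 = -60 m
Net displacement = -37 m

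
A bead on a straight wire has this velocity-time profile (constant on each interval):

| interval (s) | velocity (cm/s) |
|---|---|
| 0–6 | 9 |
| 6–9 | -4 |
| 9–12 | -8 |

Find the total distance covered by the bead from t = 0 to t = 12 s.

90 cm

Total distance travelled is ∫|v| dt — sum the magnitudes of each area piece.
0–6 s: |9| × 6 = 54 cm
6–9 s: |-4| × 3 = 12 cm
9–12 s: |-8| × 3 = 24 cm
Total distance = 90 cm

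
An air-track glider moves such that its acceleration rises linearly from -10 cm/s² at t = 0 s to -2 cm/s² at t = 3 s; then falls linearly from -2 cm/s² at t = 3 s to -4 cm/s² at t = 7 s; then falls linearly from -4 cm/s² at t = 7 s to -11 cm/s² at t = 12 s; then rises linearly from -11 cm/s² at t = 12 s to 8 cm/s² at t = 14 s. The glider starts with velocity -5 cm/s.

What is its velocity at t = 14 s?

Δv equals the area under the a-t graph; then v = v₀ + Δv.
0–3 s: ½(-10 + -2)(3) = -18 cm/s
3–7 s: ½(-2 + -4)(4) = -12 cm/s
7–12 s: ½(-4 + -11)(5) = -37.5 cm/s
12–14 s: ½(-11 + 8)(2) = -3 cm/s
Δv = -70.5 cm/s, so v(14) = -5 + (-70.5) = -75.5 cm/s.

-75.5 cm/s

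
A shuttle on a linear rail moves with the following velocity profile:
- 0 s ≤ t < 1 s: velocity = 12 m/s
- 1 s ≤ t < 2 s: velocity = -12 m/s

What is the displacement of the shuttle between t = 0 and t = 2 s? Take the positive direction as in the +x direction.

Net displacement equals the area under the velocity-time graph (areas below the axis count negative).
0–1 s: 12 × 1 = 12 m
1–2 s: -12 × 1 = -12 m
Net displacement = 0 m

0 m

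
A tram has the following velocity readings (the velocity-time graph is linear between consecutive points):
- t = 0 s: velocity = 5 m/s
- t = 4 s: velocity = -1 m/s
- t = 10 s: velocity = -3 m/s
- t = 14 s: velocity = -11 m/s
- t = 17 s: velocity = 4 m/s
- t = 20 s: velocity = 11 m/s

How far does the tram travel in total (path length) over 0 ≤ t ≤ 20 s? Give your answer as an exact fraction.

1273/15 m

Total distance travelled is ∫|v| dt — sum the magnitudes of each area piece.
0–4 s: v = 0 at t = 10/3 s; triangle areas 25/3 + 1/3 = 26/3 m
4–10 s: |½(-1 + -3)(6)| = 12 m
10–14 s: |½(-3 + -11)(4)| = 28 m
14–17 s: v = 0 at t = 16.2 s; triangle areas 12.1 + 1.6 = 13.7 m
17–20 s: |½(4 + 11)(3)| = 22.5 m
Total distance = 1273/15 m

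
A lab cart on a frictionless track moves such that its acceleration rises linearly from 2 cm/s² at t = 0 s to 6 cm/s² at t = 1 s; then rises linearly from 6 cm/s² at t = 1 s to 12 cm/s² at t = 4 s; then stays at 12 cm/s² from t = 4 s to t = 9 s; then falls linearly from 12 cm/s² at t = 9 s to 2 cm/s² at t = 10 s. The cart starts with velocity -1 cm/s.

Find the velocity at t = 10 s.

97 cm/s

Δv equals the area under the a-t graph; then v = v₀ + Δv.
0–1 s: ½(2 + 6)(1) = 4 cm/s
1–4 s: ½(6 + 12)(3) = 27 cm/s
4–9 s: 12 × 5 = 60 cm/s
9–10 s: ½(12 + 2)(1) = 7 cm/s
Δv = 98 cm/s, so v(10) = -1 + (98) = 97 cm/s.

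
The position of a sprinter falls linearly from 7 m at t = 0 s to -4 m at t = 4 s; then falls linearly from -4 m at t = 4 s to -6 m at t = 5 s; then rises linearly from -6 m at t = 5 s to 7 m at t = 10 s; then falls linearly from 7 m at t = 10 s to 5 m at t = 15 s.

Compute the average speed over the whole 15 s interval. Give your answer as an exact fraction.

28/15 m/s

Average speed = (total path length)/(elapsed time); on a piecewise-linear x-t graph the path length is Σ|Δx|.
0–4 s: |Δx| = |-4 − 7| = 11 m
4–5 s: |Δx| = |-6 − -4| = 2 m
5–10 s: |Δx| = |7 − -6| = 13 m
10–15 s: |Δx| = |5 − 7| = 2 m
Total path = 28 m; average speed = 28/15 = 28/15 m/s.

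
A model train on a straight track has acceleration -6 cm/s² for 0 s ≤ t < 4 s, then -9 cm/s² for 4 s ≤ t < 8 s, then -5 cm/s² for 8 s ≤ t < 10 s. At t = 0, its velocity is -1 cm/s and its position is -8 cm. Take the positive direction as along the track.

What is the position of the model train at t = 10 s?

-364 cm

On each constant-a segment, Δv = aΔt and Δx = v₀Δt + ½aΔt²; chain segment to segment.
0–4 s: v starts -1 cm/s; Δx = -1·4 + ½·-6·4² = -52 cm; v ends -25 cm/s.
4–8 s: v starts -25 cm/s; Δx = -25·4 + ½·-9·4² = -172 cm; v ends -61 cm/s.
8–10 s: v starts -61 cm/s; Δx = -61·2 + ½·-5·2² = -132 cm; v ends -71 cm/s.
x(10) = -8 + Σ Δx = -364 cm.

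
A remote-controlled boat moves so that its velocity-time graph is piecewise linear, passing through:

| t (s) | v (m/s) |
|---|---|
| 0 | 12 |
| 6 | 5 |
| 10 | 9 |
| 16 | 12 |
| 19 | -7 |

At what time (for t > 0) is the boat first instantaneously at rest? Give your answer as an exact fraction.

t = 340/19 s

v changes sign on 16–19 s (from 12 to -7); the graph is linear there, so v = 0 at t = 16 + (-12)·(19 − 16)/(-7 − 12) = 340/19 s.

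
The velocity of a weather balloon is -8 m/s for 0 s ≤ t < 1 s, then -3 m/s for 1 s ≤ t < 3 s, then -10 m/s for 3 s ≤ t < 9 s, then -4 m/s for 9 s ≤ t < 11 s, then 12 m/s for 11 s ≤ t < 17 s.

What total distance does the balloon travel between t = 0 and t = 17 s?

Distance (not displacement) is the total path length: add the absolute areas under v-t.
0–1 s: |-8| × 1 = 8 m
1–3 s: |-3| × 2 = 6 m
3–9 s: |-10| × 6 = 60 m
9–11 s: |-4| × 2 = 8 m
11–17 s: |12| × 6 = 72 m
Total distance = 154 m

154 m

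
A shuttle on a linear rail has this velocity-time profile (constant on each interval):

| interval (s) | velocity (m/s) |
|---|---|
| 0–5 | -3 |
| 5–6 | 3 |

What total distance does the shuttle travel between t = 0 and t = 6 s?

18 m

Total distance travelled is ∫|v| dt — sum the magnitudes of each area piece.
0–5 s: |-3| × 5 = 15 m
5–6 s: |3| × 1 = 3 m
Total distance = 18 m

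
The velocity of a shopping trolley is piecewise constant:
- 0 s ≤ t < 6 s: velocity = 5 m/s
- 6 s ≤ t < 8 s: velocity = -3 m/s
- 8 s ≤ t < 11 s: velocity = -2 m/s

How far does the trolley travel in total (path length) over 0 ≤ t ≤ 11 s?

Total distance travelled is ∫|v| dt — sum the magnitudes of each area piece.
0–6 s: |5| × 6 = 30 m
6–8 s: |-3| × 2 = 6 m
8–11 s: |-2| × 3 = 6 m
Total distance = 42 m

42 m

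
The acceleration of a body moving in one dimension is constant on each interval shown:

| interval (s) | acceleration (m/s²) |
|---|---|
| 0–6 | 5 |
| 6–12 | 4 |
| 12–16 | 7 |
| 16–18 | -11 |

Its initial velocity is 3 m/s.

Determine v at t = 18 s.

63 m/s

Δv equals the area under the a-t graph; then v = v₀ + Δv.
0–6 s: 5 × 6 = 30 m/s
6–12 s: 4 × 6 = 24 m/s
12–16 s: 7 × 4 = 28 m/s
16–18 s: -11 × 2 = -22 m/s
Δv = 60 m/s, so v(18) = 3 + (60) = 63 m/s.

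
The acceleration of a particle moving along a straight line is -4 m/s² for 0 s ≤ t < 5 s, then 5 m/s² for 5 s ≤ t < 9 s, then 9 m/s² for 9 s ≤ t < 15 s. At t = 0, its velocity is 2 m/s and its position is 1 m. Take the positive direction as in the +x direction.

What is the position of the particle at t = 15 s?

On each constant-a segment, Δv = aΔt and Δx = v₀Δt + ½aΔt²; chain segment to segment.
0–5 s: v starts 2 m/s; Δx = 2·5 + ½·-4·5² = -40 m; v ends -18 m/s.
5–9 s: v starts -18 m/s; Δx = -18·4 + ½·5·4² = -32 m; v ends 2 m/s.
9–15 s: v starts 2 m/s; Δx = 2·6 + ½·9·6² = 174 m; v ends 56 m/s.
x(15) = 1 + Σ Δx = 103 m.

103 m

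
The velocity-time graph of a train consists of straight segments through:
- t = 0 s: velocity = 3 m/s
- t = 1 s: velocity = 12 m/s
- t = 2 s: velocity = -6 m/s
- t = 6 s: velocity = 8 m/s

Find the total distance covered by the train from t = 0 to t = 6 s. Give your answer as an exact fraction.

Total distance travelled is ∫|v| dt — sum the magnitudes of each area piece.
0–1 s: |½(3 + 12)(1)| = 7.5 m
1–2 s: v = 0 at t = 5/3 s; triangle areas 4 + 1 = 5 m
2–6 s: v = 0 at t = 26/7 s; triangle areas 36/7 + 64/7 = 100/7 m
Total distance = 375/14 m

375/14 m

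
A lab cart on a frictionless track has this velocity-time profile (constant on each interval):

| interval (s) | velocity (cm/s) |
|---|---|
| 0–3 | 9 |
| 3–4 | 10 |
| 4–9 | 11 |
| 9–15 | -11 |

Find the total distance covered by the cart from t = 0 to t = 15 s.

Total distance travelled is ∫|v| dt — sum the magnitudes of each area piece.
0–3 s: |9| × 3 = 27 cm
3–4 s: |10| × 1 = 10 cm
4–9 s: |11| × 5 = 55 cm
9–15 s: |-11| × 6 = 66 cm
Total distance = 158 cm

158 cm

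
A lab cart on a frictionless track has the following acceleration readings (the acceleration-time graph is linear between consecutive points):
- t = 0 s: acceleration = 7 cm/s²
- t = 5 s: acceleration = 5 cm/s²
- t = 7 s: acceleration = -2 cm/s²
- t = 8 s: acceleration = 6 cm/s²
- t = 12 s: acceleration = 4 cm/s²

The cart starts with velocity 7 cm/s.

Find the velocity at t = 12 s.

Δv equals the area under the a-t graph; then v = v₀ + Δv.
0–5 s: ½(7 + 5)(5) = 30 cm/s
5–7 s: ½(5 + -2)(2) = 3 cm/s
7–8 s: ½(-2 + 6)(1) = 2 cm/s
8–12 s: ½(6 + 4)(4) = 20 cm/s
Δv = 55 cm/s, so v(12) = 7 + (55) = 62 cm/s.

62 cm/s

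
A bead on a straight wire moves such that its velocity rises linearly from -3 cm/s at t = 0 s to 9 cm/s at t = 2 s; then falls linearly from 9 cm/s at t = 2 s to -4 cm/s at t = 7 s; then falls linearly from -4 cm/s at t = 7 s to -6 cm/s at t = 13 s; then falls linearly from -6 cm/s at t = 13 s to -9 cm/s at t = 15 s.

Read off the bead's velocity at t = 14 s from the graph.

-7.5 cm/s

On 13–15 s the graph is linear from -6 to -9 cm/s: v(14) = -6 + (-9 − -6)·(14 − 13)/(15 − 13) = -7.5 cm/s.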